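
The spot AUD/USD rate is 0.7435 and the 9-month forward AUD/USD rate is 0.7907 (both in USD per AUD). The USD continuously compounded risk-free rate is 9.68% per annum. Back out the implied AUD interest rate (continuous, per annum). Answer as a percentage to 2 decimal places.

1.47%

F = S·e^((r_USD − r_AUD)T) ⇒ r_AUD = r_USD − ln(F/S)/T
ln(0.7907/0.7435) = 0.061550; /(9/12) = 0.082067
r_AUD = 0.0968 − 0.082067 = 0.014733
r_AUD = 1.47%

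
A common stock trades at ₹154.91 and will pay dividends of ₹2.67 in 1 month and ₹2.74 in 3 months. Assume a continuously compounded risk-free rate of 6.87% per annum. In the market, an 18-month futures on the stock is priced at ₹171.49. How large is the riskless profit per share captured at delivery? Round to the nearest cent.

PV(dividends) I = 2.67·e^(−0.0687·1/12) + 2.74·e^(−0.0687·3/12) = 5.3481
Fair futures F* = (S − I)·e^(rT) = (154.91 − 5.3481)·e^0.103050 = 149.5619 × 1.108547 = 165.7964
Market ₹171.49 > fair 165.7964: forward overpriced → cash-and-carry (borrow at r, buy the stock and collect the dividends, short the forward).
Profit at T = |F_mkt − F*| = |171.49 − 165.7964| = ₹5.69 per share

₹5.69 per share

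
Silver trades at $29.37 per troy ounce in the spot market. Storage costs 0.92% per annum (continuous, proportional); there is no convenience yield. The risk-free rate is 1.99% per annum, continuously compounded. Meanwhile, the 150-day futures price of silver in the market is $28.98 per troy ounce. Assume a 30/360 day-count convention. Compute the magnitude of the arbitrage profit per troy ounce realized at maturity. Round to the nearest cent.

$0.75 per troy ounce

Fair futures: F* = S·e^(carry·T), with carry = (r + u) = 0.0199 + 0.0092 = 0.0291
F* = 29.37 · e^(0.0291 × 150/360) = 29.37 · e^0.012125 = 29.37 × 1.012199 = $29.7283
Market $28.98 < fair $29.7283: forward underpriced → reverse cash-and-carry (short spot, go long the forward).
At maturity, profit = |F_mkt − F*| = |28.98 − 29.7283| = $0.75 per troy ounce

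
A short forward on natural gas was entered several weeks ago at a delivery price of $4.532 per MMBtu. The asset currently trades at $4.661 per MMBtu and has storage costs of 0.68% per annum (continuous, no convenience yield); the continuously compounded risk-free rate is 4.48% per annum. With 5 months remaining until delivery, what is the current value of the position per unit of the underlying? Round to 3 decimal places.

-$0.226 per MMBtu

Current fair forward for the remaining 5 months: F = S·e^((r + u)·T), (r + u) = 0.0448 + 0.0068 = 0.0516
F = 4.661 · e^(0.0516 × 5/12) = 4.661 × 1.021733 = 4.7623
Value of long forward = (F − K)·e^(−rT) = (4.7623 − 4.532) · e^(−0.0448·5/12)
= 0.2303 × 0.981506 = 0.226
Short position value = −(long value) = -$0.226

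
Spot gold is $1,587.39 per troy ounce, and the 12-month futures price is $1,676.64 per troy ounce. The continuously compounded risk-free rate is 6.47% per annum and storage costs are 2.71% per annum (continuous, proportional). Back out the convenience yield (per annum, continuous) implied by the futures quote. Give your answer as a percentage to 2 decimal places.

3.71%

F = S·e^((r+u−y)T) ⇒ (r+u−y) = ln(F/S)/T
ln(1676.64/1587.39) = 0.054701; /T ⇒ 0.054701
y = r + u − ln(F/S)/T = 0.0647 + 0.0271 − 0.054701 = 0.037099
y = 3.71%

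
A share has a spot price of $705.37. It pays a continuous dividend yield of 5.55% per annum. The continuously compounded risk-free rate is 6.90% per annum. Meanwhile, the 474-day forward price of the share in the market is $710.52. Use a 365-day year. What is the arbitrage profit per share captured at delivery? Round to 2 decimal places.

$7.33 per share

Fair forward: F* = S·e^(carry·T), with carry = (r − q) = 0.0690 − 0.0555 = 0.0135
F* = 705.37 · e^(0.0135 × 474/365) = 705.37 · e^0.017532 = 705.37 × 1.017687 = $717.8459
Market $710.52 < fair $717.8459: forward underpriced → reverse cash-and-carry (short spot, go long the forward).
At maturity, profit = |F_mkt − F*| = |710.52 − 717.8459| = $7.33 per share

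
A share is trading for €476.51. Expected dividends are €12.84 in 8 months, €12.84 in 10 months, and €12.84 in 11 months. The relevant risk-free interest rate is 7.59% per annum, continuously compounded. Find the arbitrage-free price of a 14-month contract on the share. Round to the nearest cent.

€481.04

PV(dividends) I = 12.84·e^(−0.0759·8/12) + 12.84·e^(−0.0759·10/12) + 12.84·e^(−0.0759·11/12)
I = 12.2065 + 12.0530 + 11.9770 = 36.2365
F = (S − I)·e^(rT) = (476.51 − 36.2365) · e^(0.0759·14/12)
= 440.2735 · e^0.088550 = 440.2735 × 1.092589 = €481.04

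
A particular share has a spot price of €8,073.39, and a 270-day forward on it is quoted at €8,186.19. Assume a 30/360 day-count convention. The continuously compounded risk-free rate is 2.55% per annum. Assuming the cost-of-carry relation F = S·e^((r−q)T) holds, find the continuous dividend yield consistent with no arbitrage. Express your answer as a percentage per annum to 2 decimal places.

From F = S·e^((r−q)T): (r − q) = ln(F/S)/T
ln(8186.19/8073.39) = ln(1.013972) = 0.013875
(r − q) = 0.013875 / (270/360) = 0.018500
q = r − ln(F/S)/T = 0.0255 − 0.018500 = 0.007000
q = 0.70%

0.70%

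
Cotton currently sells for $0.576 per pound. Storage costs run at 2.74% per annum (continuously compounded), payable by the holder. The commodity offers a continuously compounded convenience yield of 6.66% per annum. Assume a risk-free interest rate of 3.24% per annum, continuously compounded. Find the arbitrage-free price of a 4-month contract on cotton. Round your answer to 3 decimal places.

$0.575 per pound

Net carry = r + u − y = 0.0324 + 0.0274 − 0.0666 = -0.0068
F = S·e^((r+u−y)T) = 0.576 · e^(-0.0068 × 4/12) = 0.576 · e^-0.002267
= 0.576 × 0.997736 = $0.575 per pound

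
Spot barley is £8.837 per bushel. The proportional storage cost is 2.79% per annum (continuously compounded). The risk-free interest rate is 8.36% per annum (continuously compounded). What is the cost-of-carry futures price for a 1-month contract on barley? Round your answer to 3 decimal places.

Net carry = r + u − y = 0.0836 + 0.0279 − 0.0000 = 0.1115
F = S·e^((r+u−y)T) = 8.837 · e^(0.1115 × 1/12) = 8.837 · e^0.009292
= 8.837 × 1.009335 = £8.919 per bushel

£8.919 per bushel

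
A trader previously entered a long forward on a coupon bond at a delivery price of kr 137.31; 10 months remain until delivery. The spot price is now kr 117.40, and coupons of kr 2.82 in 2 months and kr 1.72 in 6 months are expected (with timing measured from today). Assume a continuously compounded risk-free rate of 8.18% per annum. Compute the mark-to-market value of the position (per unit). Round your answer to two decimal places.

-kr 15.29

PV(remaining coupons) I = 2.82·e^(−0.0818·2/12) + 1.72·e^(−0.0818·6/12) = 4.4329
Current forward F = (S − I)·e^(rT) = (117.40 − 4.4329)·e^(0.0818·10/12) = 112.9671 × 1.070544 = 120.9363
Value (long) = (F − K)·e^(−rT) = (120.9363 − 137.31) × 0.934105 = -15.2948
Value = -kr 15.29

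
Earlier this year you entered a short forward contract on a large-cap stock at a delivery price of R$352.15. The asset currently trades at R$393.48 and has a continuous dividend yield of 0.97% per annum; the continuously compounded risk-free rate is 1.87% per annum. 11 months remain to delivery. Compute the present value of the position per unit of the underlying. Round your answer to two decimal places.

Current fair forward for the remaining 11 months: F = S·e^((r − q)·T), (r − q) = 0.0187 − 0.0097 = 0.0090
F = 393.48 · e^(0.0090 × 11/12) = 393.48 × 1.008284 = 396.7396
Value of long forward = (F − K)·e^(−rT) = (396.7396 − 352.15) · e^(−0.0187·11/12)
= 44.5896 × 0.983004 = 43.83
Short position value = −(long value) = -R$43.83

-R$43.83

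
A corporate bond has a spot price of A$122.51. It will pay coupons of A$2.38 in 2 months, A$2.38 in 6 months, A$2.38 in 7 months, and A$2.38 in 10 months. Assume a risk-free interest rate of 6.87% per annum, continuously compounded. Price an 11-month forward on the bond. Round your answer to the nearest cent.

PV(coupons) I = 2.38·e^(−0.0687·2/12) + 2.38·e^(−0.0687·6/12) + 2.38·e^(−0.0687·7/12) + 2.38·e^(−0.0687·10/12)
I = 2.3529 + 2.2996 + 2.2865 + 2.2476 = 9.1866
F = (S − I)·e^(rT) = (122.51 − 9.1866) · e^(0.0687·11/12)
= 113.3234 · e^0.062975 = 113.3234 × 1.065000 = A$120.69

A$120.69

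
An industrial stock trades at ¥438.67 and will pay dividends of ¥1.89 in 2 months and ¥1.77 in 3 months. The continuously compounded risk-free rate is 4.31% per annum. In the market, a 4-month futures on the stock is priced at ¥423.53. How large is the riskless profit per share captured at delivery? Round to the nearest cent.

¥17.81 per share

PV(dividends) I = 1.89·e^(−0.0431·2/12) + 1.77·e^(−0.0431·3/12) = 3.6275
Fair futures F* = (S − I)·e^(rT) = (438.67 − 3.6275)·e^0.014367 = 435.0425 × 1.014471 = 441.3380
Market ¥423.53 < fair 441.3380: forward underpriced → reverse cash-and-carry (short the stock, invest proceeds at r, pay the dividends, go long the forward).
Profit at T = |F_mkt − F*| = |423.53 − 441.3380| = ¥17.81 per share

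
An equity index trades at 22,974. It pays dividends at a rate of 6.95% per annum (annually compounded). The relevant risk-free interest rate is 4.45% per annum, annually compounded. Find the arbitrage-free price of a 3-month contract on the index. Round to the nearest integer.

F = S · (1+r)^T / (1+q)^T
= 22974 × 1.010944 / 1.016940 = 22974 × 0.994104
F = 22,839

22,839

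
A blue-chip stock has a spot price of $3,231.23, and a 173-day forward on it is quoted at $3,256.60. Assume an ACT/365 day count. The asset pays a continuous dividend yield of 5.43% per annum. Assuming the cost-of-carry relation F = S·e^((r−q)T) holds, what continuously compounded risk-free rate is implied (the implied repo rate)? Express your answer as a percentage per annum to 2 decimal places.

7.08%

From F = S·e^((r−q)T): (r − q) = ln(F/S)/T
ln(3256.60/3231.23) = ln(1.007851) = 0.007820
(r − q) = 0.007820 / (173/365) = 0.016499
r = ln(F/S)/T + q = 0.016499 + 0.0543 = 0.070799
r = 7.08%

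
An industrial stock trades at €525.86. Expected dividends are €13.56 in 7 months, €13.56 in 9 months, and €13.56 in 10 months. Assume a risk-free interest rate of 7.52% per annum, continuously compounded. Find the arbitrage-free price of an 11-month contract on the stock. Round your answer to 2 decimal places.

€522.11

PV(dividends) I = 13.56·e^(−0.0752·7/12) + 13.56·e^(−0.0752·9/12) + 13.56·e^(−0.0752·10/12)
I = 12.9780 + 12.8164 + 12.7363 = 38.5307
F = (S − I)·e^(rT) = (525.86 − 38.5307) · e^(0.0752·11/12)
= 487.3293 · e^0.068933 = 487.3293 × 1.071364 = €522.11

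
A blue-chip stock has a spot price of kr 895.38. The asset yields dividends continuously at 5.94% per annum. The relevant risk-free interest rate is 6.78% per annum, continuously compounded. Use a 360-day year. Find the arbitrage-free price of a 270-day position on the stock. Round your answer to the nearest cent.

F = S·e^((r − q)T) = 895.38 · e^((0.0678 − 0.0594) × 270/360)
= 895.38 · e^0.006300 = 895.38 × 1.006320
F = kr 901.04

kr 901.04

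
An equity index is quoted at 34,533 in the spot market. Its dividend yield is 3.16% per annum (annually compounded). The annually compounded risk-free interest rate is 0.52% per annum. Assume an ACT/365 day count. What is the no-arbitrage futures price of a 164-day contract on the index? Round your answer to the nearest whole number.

34,133

F = S · (1+r)^T / (1+q)^T
= 34533 × 1.002333 / 1.014077 = 34533 × 0.988419
F = 34,133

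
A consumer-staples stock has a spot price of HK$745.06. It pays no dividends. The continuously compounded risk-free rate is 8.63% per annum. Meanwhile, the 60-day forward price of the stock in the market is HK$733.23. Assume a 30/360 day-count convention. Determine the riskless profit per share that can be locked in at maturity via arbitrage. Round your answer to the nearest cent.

Fair forward: F* = S·e^(carry·T), with carry = r = 0.0863
F* = 745.06 · e^(0.0863 × 60/360) = 745.06 · e^0.014383 = 745.06 × 1.014487 = HK$755.8537
Market HK$733.23 < fair HK$755.8537: forward underpriced → reverse cash-and-carry (short spot, go long the forward).
At maturity, profit = |F_mkt − F*| = |733.23 − 755.8537| = HK$22.62 per share

HK$22.62 per share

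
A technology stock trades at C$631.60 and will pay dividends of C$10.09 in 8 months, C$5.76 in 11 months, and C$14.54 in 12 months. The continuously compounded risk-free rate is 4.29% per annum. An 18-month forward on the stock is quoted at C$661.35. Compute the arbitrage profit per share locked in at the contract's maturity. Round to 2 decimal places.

C$18.99 per share

PV(dividends) I = 10.09·e^(−0.0429·8/12) + 5.76·e^(−0.0429·11/12) + 14.54·e^(−0.0429·12/12) = 29.2728
Fair forward F* = (S − I)·e^(rT) = (631.60 − 29.2728)·e^0.064350 = 602.3272 × 1.066466 = 642.3615
Market C$661.35 > fair 642.3615: forward overpriced → cash-and-carry (borrow at r, buy the stock and collect the dividends, short the forward).
Profit at T = |F_mkt − F*| = |661.35 − 642.3615| = C$18.99 per share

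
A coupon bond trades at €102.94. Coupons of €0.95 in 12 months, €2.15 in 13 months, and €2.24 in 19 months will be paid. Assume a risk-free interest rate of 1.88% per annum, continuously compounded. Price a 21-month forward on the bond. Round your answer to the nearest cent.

PV(coupons) I = 0.95·e^(−0.0188·12/12) + 2.15·e^(−0.0188·13/12) + 2.24·e^(−0.0188·19/12)
I = 0.9323 + 2.1067 + 2.1743 = 5.2133
F = (S − I)·e^(rT) = (102.94 − 5.2133) · e^(0.0188·21/12)
= 97.7267 · e^0.032900 = 97.7267 × 1.033447 = €101.00

€101.00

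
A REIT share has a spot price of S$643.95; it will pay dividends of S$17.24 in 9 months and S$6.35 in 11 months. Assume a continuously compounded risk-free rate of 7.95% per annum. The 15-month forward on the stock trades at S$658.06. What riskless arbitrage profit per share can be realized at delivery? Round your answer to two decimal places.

S$28.71 per share

PV(dividends) I = 17.24·e^(−0.0795·9/12) + 6.35·e^(−0.0795·11/12) = 22.1458
Fair forward F* = (S − I)·e^(rT) = (643.95 − 22.1458)·e^0.099375 = 621.8042 × 1.104480 = 686.7703
Market S$658.06 < fair 686.7703: forward underpriced → reverse cash-and-carry (short the stock, invest proceeds at r, pay the dividends, go long the forward).
Profit at T = |F_mkt − F*| = |658.06 − 686.7703| = S$28.71 per share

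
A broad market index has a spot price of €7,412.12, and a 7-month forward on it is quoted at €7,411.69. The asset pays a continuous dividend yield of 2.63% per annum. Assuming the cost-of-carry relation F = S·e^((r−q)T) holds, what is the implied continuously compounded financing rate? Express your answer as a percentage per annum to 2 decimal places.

2.62%

From F = S·e^((r−q)T): (r − q) = ln(F/S)/T
ln(7411.69/7412.12) = ln(0.999942) = -0.000058
(r − q) = -0.000058 / (7/12) = -0.000099
r = ln(F/S)/T + q = -0.000099 + 0.0263 = 0.026201
r = 2.62%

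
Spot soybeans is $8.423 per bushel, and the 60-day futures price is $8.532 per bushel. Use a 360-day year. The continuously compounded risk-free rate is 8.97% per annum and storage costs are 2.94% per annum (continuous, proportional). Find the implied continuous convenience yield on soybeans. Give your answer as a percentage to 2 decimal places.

4.20%

F = S·e^((r+u−y)T) ⇒ (r+u−y) = ln(F/S)/T
ln(8.532/8.423) = 0.012858; /T ⇒ 0.077148
y = r + u − ln(F/S)/T = 0.0897 + 0.0294 − 0.077148 = 0.041952
y = 4.20%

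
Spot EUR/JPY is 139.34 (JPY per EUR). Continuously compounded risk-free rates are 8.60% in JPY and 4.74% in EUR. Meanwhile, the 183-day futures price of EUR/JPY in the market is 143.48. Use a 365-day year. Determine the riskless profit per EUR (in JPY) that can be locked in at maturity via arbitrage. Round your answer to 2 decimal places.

1.42 per EUR (in JPY)

Fair futures: F* = S·e^(carry·T), with carry = (r_JPY − r_EUR) = 0.0860 − 0.0474 = 0.0386
F* = 139.34 · e^(0.0386 × 183/365) = 139.34 · e^0.019353 = 139.34 × 1.019541 = 142.0628
Market 143.48 > fair 142.0628: forward overpriced → cash-and-carry (buy spot, short the forward).
At maturity, profit = |F_mkt − F*| = |143.48 − 142.0628| = 1.42 per EUR (in JPY)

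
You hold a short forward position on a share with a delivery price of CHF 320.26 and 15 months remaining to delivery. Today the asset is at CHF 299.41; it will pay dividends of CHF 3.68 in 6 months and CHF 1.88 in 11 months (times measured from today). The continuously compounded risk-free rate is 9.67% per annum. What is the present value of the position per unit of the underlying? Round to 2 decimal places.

-CHF 10.39

PV(remaining dividends) I = 3.68·e^(−0.0967·6/12) + 1.88·e^(−0.0967·11/12) = 5.2268
Current forward F = (S − I)·e^(rT) = (299.41 − 5.2268)·e^(0.0967·15/12) = 294.1832 × 1.128484 = 331.9810
Value (long) = (F − K)·e^(−rT) = (331.9810 − 320.26) × 0.886145 = 10.3865
Short position value = −(long value) = -CHF 10.39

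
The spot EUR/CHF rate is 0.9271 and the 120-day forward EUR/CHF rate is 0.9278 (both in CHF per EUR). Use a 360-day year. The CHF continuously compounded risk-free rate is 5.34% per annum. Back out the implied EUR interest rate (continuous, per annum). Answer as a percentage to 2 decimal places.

5.11%

F = S·e^((r_CHF − r_EUR)T) ⇒ r_EUR = r_CHF − ln(F/S)/T
ln(0.9278/0.9271) = 0.000755; /(120/360) = 0.002265
r_EUR = 0.0534 − 0.002265 = 0.051135
r_EUR = 5.11%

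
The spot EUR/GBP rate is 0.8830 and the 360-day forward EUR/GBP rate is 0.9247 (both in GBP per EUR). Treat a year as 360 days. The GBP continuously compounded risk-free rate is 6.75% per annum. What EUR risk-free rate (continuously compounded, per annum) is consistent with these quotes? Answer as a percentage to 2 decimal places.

2.14%

F = S·e^((r_GBP − r_EUR)T) ⇒ r_EUR = r_GBP − ln(F/S)/T
ln(0.9247/0.8830) = 0.046144; /(360/360) = 0.046144
r_EUR = 0.0675 − 0.046144 = 0.021356
r_EUR = 2.14%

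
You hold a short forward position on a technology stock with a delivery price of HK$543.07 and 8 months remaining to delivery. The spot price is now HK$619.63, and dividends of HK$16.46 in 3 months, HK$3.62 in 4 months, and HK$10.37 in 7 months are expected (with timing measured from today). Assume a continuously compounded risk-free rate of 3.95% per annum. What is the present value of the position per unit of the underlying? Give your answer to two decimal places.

PV(remaining dividends) I = 16.46·e^(−0.0395·3/12) + 3.62·e^(−0.0395·4/12) + 10.37·e^(−0.0395·7/12) = 30.0047
Current forward F = (S − I)·e^(rT) = (619.63 − 30.0047)·e^(0.0395·8/12) = 589.6253 × 1.026683 = 605.3583
Value (long) = (F − K)·e^(−rT) = (605.3583 − 543.07) × 0.974010 = 60.6694
Short position value = −(long value) = -HK$60.67

-HK$60.67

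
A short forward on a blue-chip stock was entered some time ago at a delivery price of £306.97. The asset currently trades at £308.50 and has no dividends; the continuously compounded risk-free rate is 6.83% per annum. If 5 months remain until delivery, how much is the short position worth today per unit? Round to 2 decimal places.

Current fair forward for the remaining 5 months: F = S·e^(r·T), r = 0.0683
F = 308.50 · e^(0.0683 × 5/12) = 308.50 × 1.028867 = 317.4055
Value of long forward = (F − K)·e^(−rT) = (317.4055 − 306.97) · e^(−0.0683·5/12)
= 10.4355 × 0.971943 = 10.14
Short position value = −(long value) = -£10.14

-£10.14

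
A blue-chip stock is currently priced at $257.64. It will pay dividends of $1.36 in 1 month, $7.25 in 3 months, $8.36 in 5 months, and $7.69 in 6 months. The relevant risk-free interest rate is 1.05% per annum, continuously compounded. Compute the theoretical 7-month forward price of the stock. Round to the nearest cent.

PV(dividends) I = 1.36·e^(−0.0105·1/12) + 7.25·e^(−0.0105·3/12) + 8.36·e^(−0.0105·5/12) + 7.69·e^(−0.0105·6/12)
I = 1.3588 + 7.2310 + 8.3235 + 7.6497 = 24.5630
F = (S − I)·e^(rT) = (257.64 − 24.5630) · e^(0.0105·7/12)
= 233.0770 · e^0.006125 = 233.0770 × 1.006144 = $234.51

$234.51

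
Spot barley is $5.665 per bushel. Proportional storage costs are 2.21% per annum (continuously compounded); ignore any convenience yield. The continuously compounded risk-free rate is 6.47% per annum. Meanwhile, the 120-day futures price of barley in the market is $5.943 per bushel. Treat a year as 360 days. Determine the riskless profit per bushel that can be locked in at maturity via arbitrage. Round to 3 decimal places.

Fair futures: F* = S·e^(carry·T), with carry = (r + u) = 0.0647 + 0.0221 = 0.0868
F* = 5.665 · e^(0.0868 × 120/360) = 5.665 · e^0.028933 = 5.665 × 1.029356 = $5.8313
Market $5.943 > fair $5.8313: forward overpriced → cash-and-carry (buy spot, short the forward).
At maturity, profit = |F_mkt − F*| = |5.943 − 5.8313| = $0.112 per bushel

$0.112 per bushel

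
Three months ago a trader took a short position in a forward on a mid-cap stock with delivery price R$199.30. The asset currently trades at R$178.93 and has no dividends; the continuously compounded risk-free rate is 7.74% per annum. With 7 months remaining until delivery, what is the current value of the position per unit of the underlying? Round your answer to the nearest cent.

R$11.57

Current fair forward for the remaining 7 months: F = S·e^(r·T), r = 0.0774
F = 178.93 · e^(0.0774 × 7/12) = 178.93 × 1.046185 = 187.1939
Value of long forward = (F − K)·e^(−rT) = (187.1939 − 199.30) · e^(−0.0774·7/12)
= -12.1061 × 0.955854 = -11.57
Short position value = −(long value) = R$11.57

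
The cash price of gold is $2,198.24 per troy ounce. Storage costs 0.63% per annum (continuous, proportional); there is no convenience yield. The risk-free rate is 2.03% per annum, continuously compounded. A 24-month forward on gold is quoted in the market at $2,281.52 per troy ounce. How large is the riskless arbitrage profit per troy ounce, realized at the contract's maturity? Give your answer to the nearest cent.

Fair forward: F* = S·e^(carry·T), with carry = (r + u) = 0.0203 + 0.0063 = 0.0266
F* = 2198.24 · e^(0.0266 × 24/12) = 2198.24 · e^0.05320000 = 2198.24 × 1.05464055 = $2318.3530
Market $2281.52 < fair $2318.3530: forward underpriced → reverse cash-and-carry (short spot, go long the forward).
At maturity, profit = |F_mkt − F*| = |2281.52 − 2318.3530| = $36.83 per troy ounce

$36.83 per troy ounce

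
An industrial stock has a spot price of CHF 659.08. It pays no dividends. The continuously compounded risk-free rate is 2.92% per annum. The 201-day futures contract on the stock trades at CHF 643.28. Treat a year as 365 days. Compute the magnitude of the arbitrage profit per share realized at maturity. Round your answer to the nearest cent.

CHF 26.48 per share

Fair futures: F* = S·e^(carry·T), with carry = r = 0.0292
F* = 659.08 · e^(0.0292 × 201/365) = 659.08 · e^0.016080 = 659.08 × 1.016210 = CHF 669.7637
Market CHF 643.28 < fair CHF 669.7637: forward underpriced → reverse cash-and-carry (short spot, go long the forward).
At maturity, profit = |F_mkt − F*| = |643.28 − 669.7637| = CHF 26.48 per share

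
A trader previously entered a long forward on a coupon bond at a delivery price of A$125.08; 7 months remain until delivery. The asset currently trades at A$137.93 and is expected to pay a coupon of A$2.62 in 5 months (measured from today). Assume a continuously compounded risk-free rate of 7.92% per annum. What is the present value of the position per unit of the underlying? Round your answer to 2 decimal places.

PV(remaining coupons) I = 2.62·e^(−0.0792·5/12) = 2.5350
Current forward F = (S − I)·e^(rT) = (137.93 − 2.5350)·e^(0.0792·7/12) = 135.3950 × 1.047284 = 141.7970
Value (long) = (F − K)·e^(−rT) = (141.7970 − 125.08) × 0.954851 = 15.9622
Value = A$15.96

A$15.96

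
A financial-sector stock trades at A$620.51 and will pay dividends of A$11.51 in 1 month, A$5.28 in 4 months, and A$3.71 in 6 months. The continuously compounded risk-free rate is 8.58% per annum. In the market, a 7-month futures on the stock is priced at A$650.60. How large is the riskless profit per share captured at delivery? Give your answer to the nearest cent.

PV(dividends) I = 11.51·e^(−0.0858·1/12) + 5.28·e^(−0.0858·4/12) + 3.71·e^(−0.0858·6/12) = 20.1133
Fair futures F* = (S − I)·e^(rT) = (620.51 − 20.1133)·e^0.050050 = 600.3967 × 1.051324 = 631.2115
Market A$650.60 > fair 631.2115: forward overpriced → cash-and-carry (borrow at r, buy the stock and collect the dividends, short the forward).
Profit at T = |F_mkt − F*| = |650.60 − 631.2115| = A$19.39 per share

A$19.39 per share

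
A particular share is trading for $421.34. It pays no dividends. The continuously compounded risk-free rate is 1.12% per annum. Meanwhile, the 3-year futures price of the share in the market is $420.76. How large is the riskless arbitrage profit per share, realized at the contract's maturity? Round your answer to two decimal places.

Fair futures: F* = S·e^(carry·T), with carry = r = 0.0112
F* = 421.34 · e^(0.0112 × 3) = 421.34 · e^0.033600 = 421.34 × 1.034171 = $435.7376
Market $420.76 < fair $435.7376: forward underpriced → reverse cash-and-carry (short spot, go long the forward).
At maturity, profit = |F_mkt − F*| = |420.76 − 435.7376| = $14.98 per share

$14.98 per share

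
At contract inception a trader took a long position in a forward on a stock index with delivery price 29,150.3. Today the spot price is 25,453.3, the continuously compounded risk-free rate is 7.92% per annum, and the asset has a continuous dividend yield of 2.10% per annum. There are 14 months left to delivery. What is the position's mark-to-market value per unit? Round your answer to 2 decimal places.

-1740.23

Current fair forward for the remaining 14 months: F = S·e^((r − q)·T), (r − q) = 0.0792 − 0.0210 = 0.0582
F = 25453.3 · e^(0.0582 × 14/12) = 25453.3 × 1.07025828 = 27241.6051
Value of long forward = (F − K)·e^(−rT) = (27241.6051 − 29150.3) · e^(−0.0792·14/12)
= -1908.6949 × 0.91174038 = -1740.23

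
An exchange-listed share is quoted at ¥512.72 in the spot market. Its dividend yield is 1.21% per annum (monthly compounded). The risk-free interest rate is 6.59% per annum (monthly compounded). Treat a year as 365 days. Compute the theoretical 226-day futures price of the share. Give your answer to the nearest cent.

¥530.03

F = S · (1+r/12)^(12T) / (1+q/12)^(12T)
= 512.72 × 1.041531 / 1.007516 = 512.72 × 1.033761
F = ¥530.03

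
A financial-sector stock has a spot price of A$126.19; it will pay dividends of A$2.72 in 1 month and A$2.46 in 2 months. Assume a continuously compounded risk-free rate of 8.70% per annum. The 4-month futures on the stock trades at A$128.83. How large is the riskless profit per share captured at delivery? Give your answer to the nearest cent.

A$4.20 per share

PV(dividends) I = 2.72·e^(−0.0870·1/12) + 2.46·e^(−0.0870·2/12) = 5.1249
Fair futures F* = (S − I)·e^(rT) = (126.19 − 5.1249)·e^0.029000 = 121.0651 × 1.029425 = 124.6274
Market A$128.83 > fair 124.6274: forward overpriced → cash-and-carry (borrow at r, buy the stock and collect the dividends, short the forward).
Profit at T = |F_mkt − F*| = |128.83 − 124.6274| = A$4.20 per share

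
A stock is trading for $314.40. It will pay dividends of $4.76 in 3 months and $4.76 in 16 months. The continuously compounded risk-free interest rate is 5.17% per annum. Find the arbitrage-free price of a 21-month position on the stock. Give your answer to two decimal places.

PV(dividends) I = 4.76·e^(−0.0517·3/12) + 4.76·e^(−0.0517·16/12)
I = 4.6989 + 4.4429 = 9.1418
F = (S − I)·e^(rT) = (314.40 − 9.1418) · e^(0.0517·21/12)
= 305.2582 · e^0.090475 = 305.2582 × 1.094694 = $334.16

$334.16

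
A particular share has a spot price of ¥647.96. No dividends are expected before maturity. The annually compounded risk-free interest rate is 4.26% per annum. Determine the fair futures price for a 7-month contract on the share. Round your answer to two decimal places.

¥663.92

F = S · (1+r)^T
= 647.96 × 1.024634
F = ¥663.92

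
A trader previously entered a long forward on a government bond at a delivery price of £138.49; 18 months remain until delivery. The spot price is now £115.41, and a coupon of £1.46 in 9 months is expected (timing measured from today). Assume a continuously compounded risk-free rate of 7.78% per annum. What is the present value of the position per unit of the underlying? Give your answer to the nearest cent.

PV(remaining coupons) I = 1.46·e^(−0.0778·9/12) = 1.3772
Current forward F = (S − I)·e^(rT) = (115.41 − 1.3772)·e^(0.0778·18/12) = 114.0328 × 1.123782 = 128.1480
Value (long) = (F − K)·e^(−rT) = (128.1480 − 138.49) × 0.889852 = -9.2028
Value = -£9.20

-£9.20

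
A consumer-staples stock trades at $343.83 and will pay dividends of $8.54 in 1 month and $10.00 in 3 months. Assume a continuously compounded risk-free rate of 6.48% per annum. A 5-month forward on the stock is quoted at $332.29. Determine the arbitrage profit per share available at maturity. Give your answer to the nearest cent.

$2.11 per share

PV(dividends) I = 8.54·e^(−0.0648·1/12) + 10.00·e^(−0.0648·3/12) = 18.3333
Fair forward F* = (S − I)·e^(rT) = (343.83 − 18.3333)·e^0.027000 = 325.4967 × 1.027368 = 334.4049
Market $332.29 < fair 334.4049: forward underpriced → reverse cash-and-carry (short the stock, invest proceeds at r, pay the dividends, go long the forward).
Profit at T = |F_mkt − F*| = |332.29 − 334.4049| = $2.11 per share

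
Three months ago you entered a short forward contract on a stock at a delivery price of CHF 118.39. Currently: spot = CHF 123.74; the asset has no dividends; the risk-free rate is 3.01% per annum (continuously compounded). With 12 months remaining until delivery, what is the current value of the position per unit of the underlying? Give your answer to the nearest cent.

Current fair forward for the remaining 12 months: F = S·e^(r·T), r = 0.0301
F = 123.74 · e^(0.0301 × 12/12) = 123.74 × 1.030558 = 127.5212
Value of long forward = (F − K)·e^(−rT) = (127.5212 − 118.39) · e^(−0.0301·12/12)
= 9.1312 × 0.970348 = 8.86
Short position value = −(long value) = -CHF 8.86

-CHF 8.86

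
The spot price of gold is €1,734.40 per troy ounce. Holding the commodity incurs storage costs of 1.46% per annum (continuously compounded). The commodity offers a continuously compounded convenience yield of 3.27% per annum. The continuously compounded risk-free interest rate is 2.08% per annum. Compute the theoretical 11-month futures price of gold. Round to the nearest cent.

Net carry = r + u − y = 0.0208 + 0.0146 − 0.0327 = 0.0027
F = S·e^((r+u−y)T) = 1734.40 · e^(0.0027 × 11/12) = 1734.40 · e^0.00247500
= 1734.40 × 1.00247807 = €1,738.70 per troy ounce

€1,738.70 per troy ounce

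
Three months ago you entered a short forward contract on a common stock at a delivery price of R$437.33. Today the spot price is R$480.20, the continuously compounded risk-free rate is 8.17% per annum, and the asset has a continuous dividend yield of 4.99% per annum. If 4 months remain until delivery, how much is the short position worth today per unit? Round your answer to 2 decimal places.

Current fair forward for the remaining 4 months: F = S·e^((r − q)·T), (r − q) = 0.0817 − 0.0499 = 0.0318
F = 480.20 · e^(0.0318 × 4/12) = 480.20 × 1.010656 = 485.3170
Value of long forward = (F − K)·e^(−rT) = (485.3170 − 437.33) · e^(−0.0817·4/12)
= 47.9870 × 0.973134 = 46.70
Short position value = −(long value) = -R$46.70

-R$46.70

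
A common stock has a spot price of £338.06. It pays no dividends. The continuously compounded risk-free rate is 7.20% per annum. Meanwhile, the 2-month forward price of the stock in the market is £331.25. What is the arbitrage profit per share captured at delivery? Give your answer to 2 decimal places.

Fair forward: F* = S·e^(carry·T), with carry = r = 0.0720
F* = 338.06 · e^(0.0720 × 2/12) = 338.06 · e^0.012000 = 338.06 × 1.012072 = £342.1411
Market £331.25 < fair £342.1411: forward underpriced → reverse cash-and-carry (short spot, go long the forward).
At maturity, profit = |F_mkt − F*| = |331.25 − 342.1411| = £10.89 per share

£10.89 per share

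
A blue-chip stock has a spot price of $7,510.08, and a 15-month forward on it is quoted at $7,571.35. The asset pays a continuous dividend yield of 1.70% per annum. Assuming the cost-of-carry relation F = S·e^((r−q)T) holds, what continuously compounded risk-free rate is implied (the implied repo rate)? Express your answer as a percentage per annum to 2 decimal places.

From F = S·e^((r−q)T): (r − q) = ln(F/S)/T
ln(7571.35/7510.08) = ln(1.008158) = 0.008125
(r − q) = 0.008125 / (15/12) = 0.006500
r = ln(F/S)/T + q = 0.006500 + 0.0170 = 0.023500
r = 2.35%

2.35%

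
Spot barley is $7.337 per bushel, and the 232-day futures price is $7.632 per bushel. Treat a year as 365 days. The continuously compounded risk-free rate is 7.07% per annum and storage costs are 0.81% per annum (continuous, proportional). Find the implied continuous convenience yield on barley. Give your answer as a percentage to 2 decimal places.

F = S·e^((r+u−y)T) ⇒ (r+u−y) = ln(F/S)/T
ln(7.632/7.337) = 0.039420; /T ⇒ 0.062019
y = r + u − ln(F/S)/T = 0.0707 + 0.0081 − 0.062019 = 0.016781
y = 1.68%

1.68%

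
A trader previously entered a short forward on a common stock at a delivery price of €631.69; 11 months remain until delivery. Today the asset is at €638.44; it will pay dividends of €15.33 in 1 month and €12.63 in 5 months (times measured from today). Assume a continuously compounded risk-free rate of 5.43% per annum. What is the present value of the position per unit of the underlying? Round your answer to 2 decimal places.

-€9.81

PV(remaining dividends) I = 15.33·e^(−0.0543·1/12) + 12.63·e^(−0.0543·5/12) = 27.6082
Current forward F = (S − I)·e^(rT) = (638.44 − 27.6082)·e^(0.0543·11/12) = 610.8318 × 1.051035 = 642.0056
Value (long) = (F − K)·e^(−rT) = (642.0056 − 631.69) × 0.951443 = 9.8147
Short position value = −(long value) = -€9.81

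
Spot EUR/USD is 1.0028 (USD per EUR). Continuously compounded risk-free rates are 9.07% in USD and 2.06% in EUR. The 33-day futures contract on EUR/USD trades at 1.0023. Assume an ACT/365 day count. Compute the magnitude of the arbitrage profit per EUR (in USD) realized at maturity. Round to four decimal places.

Fair futures: F* = S·e^(carry·T), with carry = (r_USD − r_EUR) = 0.0907 − 0.0206 = 0.0701
F* = 1.0028 · e^(0.0701 × 33/365) = 1.0028 · e^0.006338 = 1.0028 × 1.006358 = 1.0092
Market 1.0023 < fair 1.0092: forward underpriced → reverse cash-and-carry (short spot, go long the forward).
At maturity, profit = |F_mkt − F*| = |1.0023 − 1.0092| = 0.0069 per EUR (in USD)

0.0069 per EUR (in USD)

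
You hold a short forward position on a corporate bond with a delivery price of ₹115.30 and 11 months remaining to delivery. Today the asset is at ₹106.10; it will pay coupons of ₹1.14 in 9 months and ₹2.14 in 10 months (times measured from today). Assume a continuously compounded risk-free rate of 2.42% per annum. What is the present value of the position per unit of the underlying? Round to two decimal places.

₹9.89

PV(remaining coupons) I = 1.14·e^(−0.0242·9/12) + 2.14·e^(−0.0242·10/12) = 3.2168
Current forward F = (S − I)·e^(rT) = (106.10 − 3.2168)·e^(0.0242·11/12) = 102.8832 × 1.022431 = 105.1910
Value (long) = (F − K)·e^(−rT) = (105.1910 − 115.30) × 0.978061 = -9.8872
Short position value = −(long value) = ₹9.89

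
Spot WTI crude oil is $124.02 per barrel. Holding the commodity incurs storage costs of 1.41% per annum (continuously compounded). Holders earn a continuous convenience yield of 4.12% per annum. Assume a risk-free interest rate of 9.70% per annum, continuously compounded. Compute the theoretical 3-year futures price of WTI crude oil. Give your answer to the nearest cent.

$152.95 per barrel

Net carry = r + u − y = 0.0970 + 0.0141 − 0.0412 = 0.0699
F = S·e^((r+u−y)T) = 124.02 · e^(0.0699 × 3) = 124.02 · e^0.209700
= 124.02 × 1.233308 = $152.95 per barrel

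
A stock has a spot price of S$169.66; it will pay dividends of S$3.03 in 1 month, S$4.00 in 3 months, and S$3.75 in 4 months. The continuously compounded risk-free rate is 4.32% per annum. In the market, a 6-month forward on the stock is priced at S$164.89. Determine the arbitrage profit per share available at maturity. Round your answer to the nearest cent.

PV(dividends) I = 3.03·e^(−0.0432·1/12) + 4.00·e^(−0.0432·3/12) + 3.75·e^(−0.0432·4/12) = 10.6725
Fair forward F* = (S − I)·e^(rT) = (169.66 − 10.6725)·e^0.021600 = 158.9875 × 1.021835 = 162.4590
Market S$164.89 > fair 162.4590: forward overpriced → cash-and-carry (borrow at r, buy the stock and collect the dividends, short the forward).
Profit at T = |F_mkt − F*| = |164.89 − 162.4590| = S$2.43 per share

S$2.43 per share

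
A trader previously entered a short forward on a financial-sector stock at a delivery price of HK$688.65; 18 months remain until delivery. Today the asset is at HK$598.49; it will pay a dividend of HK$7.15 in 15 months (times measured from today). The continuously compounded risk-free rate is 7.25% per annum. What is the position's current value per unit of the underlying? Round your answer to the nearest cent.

PV(remaining dividends) I = 7.15·e^(−0.0725·15/12) = 6.5305
Current forward F = (S − I)·e^(rT) = (598.49 − 6.5305)·e^(0.0725·18/12) = 591.9595 × 1.114884 = 659.9662
Value (long) = (F − K)·e^(−rT) = (659.9662 − 688.65) × 0.896955 = -25.7281
Short position value = −(long value) = HK$25.73

HK$25.73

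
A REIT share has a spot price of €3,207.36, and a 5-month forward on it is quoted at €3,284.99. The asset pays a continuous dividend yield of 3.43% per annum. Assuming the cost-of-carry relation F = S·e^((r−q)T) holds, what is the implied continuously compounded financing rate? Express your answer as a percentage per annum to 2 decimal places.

9.17%

From F = S·e^((r−q)T): (r − q) = ln(F/S)/T
ln(3284.99/3207.36) = ln(1.024204) = 0.023916
(r − q) = 0.023916 / (5/12) = 0.057398
r = ln(F/S)/T + q = 0.057398 + 0.0343 = 0.091698
r = 9.17%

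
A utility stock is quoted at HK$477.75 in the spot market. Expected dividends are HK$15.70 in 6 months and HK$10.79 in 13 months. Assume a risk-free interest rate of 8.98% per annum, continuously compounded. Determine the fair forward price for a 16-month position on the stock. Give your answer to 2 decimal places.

HK$510.56

PV(dividends) I = 15.70·e^(−0.0898·6/12) + 10.79·e^(−0.0898·13/12)
I = 15.0107 + 9.7898 = 24.8005
F = (S − I)·e^(rT) = (477.75 − 24.8005) · e^(0.0898·16/12)
= 452.9495 · e^0.119733 = 452.9495 × 1.127196 = HK$510.56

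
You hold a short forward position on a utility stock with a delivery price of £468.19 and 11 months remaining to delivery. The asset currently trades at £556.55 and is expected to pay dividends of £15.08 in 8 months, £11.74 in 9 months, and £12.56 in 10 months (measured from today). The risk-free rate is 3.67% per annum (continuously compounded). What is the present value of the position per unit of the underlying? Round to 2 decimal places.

PV(remaining dividends) I = 15.08·e^(−0.0367·8/12) + 11.74·e^(−0.0367·9/12) + 12.56·e^(−0.0367·10/12) = 38.3185
Current forward F = (S − I)·e^(rT) = (556.55 − 38.3185)·e^(0.0367·11/12) = 518.2315 × 1.034214 = 535.9623
Value (long) = (F − K)·e^(−rT) = (535.9623 − 468.19) × 0.966918 = 65.5303
Short position value = −(long value) = -£65.53

-£65.53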